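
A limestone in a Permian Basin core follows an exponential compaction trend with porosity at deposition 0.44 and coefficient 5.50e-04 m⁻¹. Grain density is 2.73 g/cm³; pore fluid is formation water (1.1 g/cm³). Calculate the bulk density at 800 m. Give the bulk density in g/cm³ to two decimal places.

Working in km (1 km = 1000 m; β in km⁻¹ = β in m⁻¹ × 1000):
Porosity at depth: φ = 0.44·exp(−0.55×0.8) = 0.44×0.6440 = 0.2834
Bulk density: ρ_b = (1−φ)ρ_g + φ·ρ_f = 0.7166×2.73 + 0.2834×1.1
       = 1.956 + 0.312 = 2.268 g/cm³

2.27 g/cm³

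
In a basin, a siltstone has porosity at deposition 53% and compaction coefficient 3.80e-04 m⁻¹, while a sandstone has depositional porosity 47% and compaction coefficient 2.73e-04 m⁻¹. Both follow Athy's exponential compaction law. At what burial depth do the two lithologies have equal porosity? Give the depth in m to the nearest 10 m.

1120 m

Working in km (1 km = 1000 m; β in km⁻¹ = β in m⁻¹ × 1000):
Set n₀ₐ e^(−βₐz) = n₀ᵦ e^(−βᵦz) ⇒ ln(n₀ₐ/n₀ᵦ) = (βₐ − βᵦ)·z
z = ln(0.53/0.47) / (0.38 − 0.273) = 0.1201 / 0.107 = 1.123 km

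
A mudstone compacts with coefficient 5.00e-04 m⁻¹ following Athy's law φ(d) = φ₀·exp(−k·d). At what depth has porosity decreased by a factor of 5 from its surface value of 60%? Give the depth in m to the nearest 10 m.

Working in km (1 km = 1000 m; k in km⁻¹ = k in m⁻¹ × 1000):
φ/φ₀ = 1/5 ⇒ exp(−k·d) = 1/5 ⇒ d = ln(5) / k
d = 1.6094 / 0.5 = 3.219 km

3220 m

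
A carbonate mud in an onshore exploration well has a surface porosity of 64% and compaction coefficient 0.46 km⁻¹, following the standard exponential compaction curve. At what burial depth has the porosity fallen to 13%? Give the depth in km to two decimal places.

3.47 km

Invert Athy's law: Z = ln(phi₀/phi) / β
Z = ln(0.64/0.13) / 0.46 = ln(4.923) / 0.46 = 1.5939 / 0.46 = 3.465 km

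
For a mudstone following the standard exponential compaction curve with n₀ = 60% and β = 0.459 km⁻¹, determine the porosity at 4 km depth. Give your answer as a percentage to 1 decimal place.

n = n₀·exp(−β·z) = 0.6 × exp(−0.459 × 4) = 0.6 × exp(−1.836)
  = 0.6 × 0.1595 = 0.0957

9.6%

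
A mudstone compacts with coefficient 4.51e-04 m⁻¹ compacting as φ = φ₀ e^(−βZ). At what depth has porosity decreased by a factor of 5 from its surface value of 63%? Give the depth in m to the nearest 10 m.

Working in km (1 km = 1000 m; β in km⁻¹ = β in m⁻¹ × 1000):
φ/φ₀ = 1/5 ⇒ exp(−β·Z) = 1/5 ⇒ Z = ln(5) / β
Z = 1.6094 / 0.451 = 3.569 km

3570 m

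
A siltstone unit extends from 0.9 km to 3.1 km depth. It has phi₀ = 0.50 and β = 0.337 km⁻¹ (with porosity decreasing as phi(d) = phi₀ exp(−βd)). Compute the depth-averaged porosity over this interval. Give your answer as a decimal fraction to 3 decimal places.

0.261

⟨phi⟩ = (1/(d₂−d₁)) ∫ phi₀ e^(−βd) dd = phi₀·(e^(−β·d₁) − e^(−β·d₂)) / (β·(d₂−d₁))
e^(−0.337×0.9) = 0.7384; e^(−0.337×3.1) = 0.3518
⟨phi⟩ = 0.5 × (0.7384 − 0.3518) / (0.337 × 2.2) = 0.5 × 0.5214 = 0.2607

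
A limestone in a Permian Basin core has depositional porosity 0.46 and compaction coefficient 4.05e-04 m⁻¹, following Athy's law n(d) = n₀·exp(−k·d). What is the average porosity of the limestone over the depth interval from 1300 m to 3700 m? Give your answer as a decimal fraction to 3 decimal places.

0.174

Working in km (1 km = 1000 m; k in km⁻¹ = k in m⁻¹ × 1000):
⟨n⟩ = (1/(d₂−d₁)) ∫ n₀ e^(−kd) dd = n₀·(e^(−k·d₁) − e^(−k·d₂)) / (k·(d₂−d₁))
e^(−0.405×1.3) = 0.5907; e^(−0.405×3.7) = 0.2235
⟨n⟩ = 0.46 × (0.5907 − 0.2235) / (0.405 × 2.4) = 0.46 × 0.3778 = 0.1738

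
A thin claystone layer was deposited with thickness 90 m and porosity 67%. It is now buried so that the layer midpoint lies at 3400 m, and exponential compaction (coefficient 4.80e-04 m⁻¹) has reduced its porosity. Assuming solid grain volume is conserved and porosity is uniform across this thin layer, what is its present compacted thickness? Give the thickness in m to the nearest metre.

34 m

Working in km (1 km = 1000 m; c in km⁻¹ = c in m⁻¹ × 1000):
Porosity at 3.4 km: n = 0.67·exp(−0.48×3.4) = 0.1310
Solid-volume conservation: h(1−n) = h₀(1−n₀) ⇒ h = h₀·(1−n₀)/(1−n)
h = 0.09 × (1 − 0.67)/(1 − 0.1310) = 0.09 × 0.3798 = 0.0342 km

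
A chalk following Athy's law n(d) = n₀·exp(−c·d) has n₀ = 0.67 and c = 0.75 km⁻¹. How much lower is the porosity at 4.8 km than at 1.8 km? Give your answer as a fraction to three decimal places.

n(1.8) = 0.67·e^(−0.75×1.8) = 0.1737
n(4.8) = 0.67·e^(−0.75×4.8) = 0.0183
Δn = 0.1737 − 0.0183 = 0.1554

0.155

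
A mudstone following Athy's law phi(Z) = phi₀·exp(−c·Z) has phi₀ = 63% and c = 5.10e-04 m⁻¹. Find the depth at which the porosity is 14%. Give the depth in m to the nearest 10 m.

2950 m

Working in km (1 km = 1000 m; c in km⁻¹ = c in m⁻¹ × 1000):
Invert Athy's law: Z = ln(phi₀/phi) / c
Z = ln(0.63/0.14) / 0.51 = ln(4.5) / 0.51 = 1.5041 / 0.51 = 2.949 km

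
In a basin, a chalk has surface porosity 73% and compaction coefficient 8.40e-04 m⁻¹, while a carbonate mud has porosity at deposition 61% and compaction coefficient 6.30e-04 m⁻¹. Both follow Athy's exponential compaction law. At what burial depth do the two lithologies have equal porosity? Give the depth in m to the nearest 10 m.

860 m

Working in km (1 km = 1000 m; k in km⁻¹ = k in m⁻¹ × 1000):
Set phi₀ₐ e^(−kₐZ) = phi₀ᵦ e^(−kᵦZ) ⇒ ln(phi₀ₐ/phi₀ᵦ) = (kₐ − kᵦ)·Z
Z = ln(0.73/0.61) / (0.84 − 0.63) = 0.1796 / 0.21 = 0.855 km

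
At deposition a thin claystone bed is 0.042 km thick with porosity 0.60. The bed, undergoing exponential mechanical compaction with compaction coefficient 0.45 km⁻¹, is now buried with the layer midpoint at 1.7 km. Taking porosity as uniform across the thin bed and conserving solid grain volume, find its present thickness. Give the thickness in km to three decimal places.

0.023 km

Porosity at 1.7 km: φ = 0.6·exp(−0.45×1.7) = 0.2792
Solid-volume conservation: h(1−φ) = h₀(1−φ₀) ⇒ h = h₀·(1−φ₀)/(1−φ)
h = 0.042 × (1 − 0.6)/(1 − 0.2792) = 0.042 × 0.5549 = 0.0233 km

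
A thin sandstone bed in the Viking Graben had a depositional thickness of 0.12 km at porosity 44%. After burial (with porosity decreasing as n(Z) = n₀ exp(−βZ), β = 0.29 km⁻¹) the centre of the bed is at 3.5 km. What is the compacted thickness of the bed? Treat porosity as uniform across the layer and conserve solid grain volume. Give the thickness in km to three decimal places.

Porosity at 3.5 km: n = 0.44·exp(−0.29×3.5) = 0.1595
Solid-volume conservation: h(1−n) = h₀(1−n₀) ⇒ h = h₀·(1−n₀)/(1−n)
h = 0.12 × (1 − 0.44)/(1 − 0.1595) = 0.12 × 0.6662 = 0.0799 km

0.080 km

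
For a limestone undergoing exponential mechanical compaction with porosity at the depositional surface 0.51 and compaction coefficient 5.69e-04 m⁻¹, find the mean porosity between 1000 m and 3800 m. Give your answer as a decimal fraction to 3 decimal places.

0.144

Working in km (1 km = 1000 m; c in km⁻¹ = c in m⁻¹ × 1000):
⟨phi⟩ = (1/(z₂−z₁)) ∫ phi₀ e^(−cz) dz = phi₀·(e^(−c·z₁) − e^(−c·z₂)) / (c·(z₂−z₁))
e^(−0.569×1) = 0.5661; e^(−0.569×3.8) = 0.1151
⟨phi⟩ = 0.51 × (0.5661 − 0.1151) / (0.569 × 2.8) = 0.51 × 0.2831 = 0.1444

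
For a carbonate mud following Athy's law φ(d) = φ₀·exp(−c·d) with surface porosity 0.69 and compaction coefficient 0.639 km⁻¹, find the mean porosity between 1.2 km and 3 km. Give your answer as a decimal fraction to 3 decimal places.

⟨φ⟩ = (1/(d₂−d₁)) ∫ φ₀ e^(−cd) dd = φ₀·(e^(−c·d₁) − e^(−c·d₂)) / (c·(d₂−d₁))
e^(−0.639×1.2) = 0.4645; e^(−0.639×3) = 0.1470
⟨φ⟩ = 0.69 × (0.4645 − 0.1470) / (0.639 × 1.8) = 0.69 × 0.2760 = 0.1904

0.190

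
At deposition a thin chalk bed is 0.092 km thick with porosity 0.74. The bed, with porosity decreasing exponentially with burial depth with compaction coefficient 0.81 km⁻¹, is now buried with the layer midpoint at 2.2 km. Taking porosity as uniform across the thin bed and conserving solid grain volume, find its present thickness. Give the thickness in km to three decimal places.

0.027 km

Porosity at 2.2 km: n = 0.74·exp(−0.81×2.2) = 0.1245
Solid-volume conservation: h(1−n) = h₀(1−n₀) ⇒ h = h₀·(1−n₀)/(1−n)
h = 0.092 × (1 − 0.74)/(1 − 0.1245) = 0.092 × 0.2970 = 0.0273 km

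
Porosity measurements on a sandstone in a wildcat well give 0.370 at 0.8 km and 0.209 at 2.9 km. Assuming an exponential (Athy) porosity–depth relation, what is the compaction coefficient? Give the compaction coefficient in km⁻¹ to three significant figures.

0.272 km⁻¹

Athy: φ(d) = φ₀ e^(−kd) ⇒ φ₁/φ₂ = e^{k(d₂−d₁)} ⇒ k = ln(φ₁/φ₂)/(d₂−d₁)
k = ln(0.37/0.209) / (2.9 − 0.8) = ln(1.77) / 2.1 = 0.5712 / 2.1 = 0.272 km⁻¹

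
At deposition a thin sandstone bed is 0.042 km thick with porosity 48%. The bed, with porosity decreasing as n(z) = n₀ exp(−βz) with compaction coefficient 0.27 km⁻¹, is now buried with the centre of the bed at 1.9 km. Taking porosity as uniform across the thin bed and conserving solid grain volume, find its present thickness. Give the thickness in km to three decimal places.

0.031 km

Porosity at 1.9 km: n = 0.48·exp(−0.27×1.9) = 0.2874
Solid-volume conservation: h(1−n) = h₀(1−n₀) ⇒ h = h₀·(1−n₀)/(1−n)
h = 0.042 × (1 − 0.48)/(1 − 0.2874) = 0.042 × 0.7297 = 0.0306 km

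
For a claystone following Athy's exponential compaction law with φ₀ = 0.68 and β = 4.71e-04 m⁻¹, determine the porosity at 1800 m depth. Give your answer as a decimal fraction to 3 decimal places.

0.291

Working in km (1 km = 1000 m; β in km⁻¹ = β in m⁻¹ × 1000):
φ = φ₀·exp(−β·z) = 0.68 × exp(−0.471 × 1.8) = 0.68 × exp(−0.8478)
  = 0.68 × 0.4284 = 0.2913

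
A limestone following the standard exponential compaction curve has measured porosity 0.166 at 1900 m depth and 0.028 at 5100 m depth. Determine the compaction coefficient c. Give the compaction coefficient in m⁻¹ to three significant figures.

0.000556 m⁻¹

Working in km (1 km = 1000 m; c in km⁻¹ = c in m⁻¹ × 1000):
Athy: n(Z) = n₀ e^(−cZ) ⇒ n₁/n₂ = e^{c(Z₂−Z₁)} ⇒ c = ln(n₁/n₂)/(Z₂−Z₁)
c = ln(0.166/0.028) / (5.1 − 1.9) = ln(5.929) / 3.2 = 1.7798 / 3.2 = 0.5562 km⁻¹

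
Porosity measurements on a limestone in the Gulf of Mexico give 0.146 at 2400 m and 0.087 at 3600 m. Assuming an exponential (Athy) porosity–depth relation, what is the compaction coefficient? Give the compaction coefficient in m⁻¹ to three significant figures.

Working in km (1 km = 1000 m; c in km⁻¹ = c in m⁻¹ × 1000):
Athy: n(z) = n₀ e^(−cz) ⇒ n₁/n₂ = e^{c(z₂−z₁)} ⇒ c = ln(n₁/n₂)/(z₂−z₁)
c = ln(0.146/0.087) / (3.6 − 2.4) = ln(1.678) / 1.2 = 0.5177 / 1.2 = 0.4314 km⁻¹

0.000431 m⁻¹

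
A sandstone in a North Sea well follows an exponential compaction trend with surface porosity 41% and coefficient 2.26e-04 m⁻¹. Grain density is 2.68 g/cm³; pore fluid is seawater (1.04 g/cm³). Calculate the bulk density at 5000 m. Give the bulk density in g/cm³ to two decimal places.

Working in km (1 km = 1000 m; c in km⁻¹ = c in m⁻¹ × 1000):
Porosity at depth: phi = 0.41·exp(−0.226×5) = 0.41×0.3230 = 0.1324
Bulk density: ρ_b = (1−phi)ρ_g + phi·ρ_f = 0.8676×2.68 + 0.1324×1.04
       = 2.325 + 0.138 = 2.463 g/cm³

2.46 g/cm³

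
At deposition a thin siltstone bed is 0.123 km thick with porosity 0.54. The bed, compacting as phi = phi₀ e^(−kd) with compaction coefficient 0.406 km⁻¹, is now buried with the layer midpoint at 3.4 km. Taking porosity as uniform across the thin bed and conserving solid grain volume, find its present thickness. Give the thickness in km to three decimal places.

0.065 km

Porosity at 3.4 km: phi = 0.54·exp(−0.406×3.4) = 0.1358
Solid-volume conservation: h(1−phi) = h₀(1−phi₀) ⇒ h = h₀·(1−phi₀)/(1−phi)
h = 0.123 × (1 − 0.54)/(1 − 0.1358) = 0.123 × 0.5323 = 0.0655 km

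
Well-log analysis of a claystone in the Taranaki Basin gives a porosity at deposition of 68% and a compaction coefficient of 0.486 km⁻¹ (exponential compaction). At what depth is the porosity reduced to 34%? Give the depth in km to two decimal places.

Invert Athy's law: d = ln(φ₀/φ) / k
d = ln(0.68/0.34) / 0.486 = ln(2) / 0.486 = 0.6931 / 0.486 = 1.426 km

1.43 km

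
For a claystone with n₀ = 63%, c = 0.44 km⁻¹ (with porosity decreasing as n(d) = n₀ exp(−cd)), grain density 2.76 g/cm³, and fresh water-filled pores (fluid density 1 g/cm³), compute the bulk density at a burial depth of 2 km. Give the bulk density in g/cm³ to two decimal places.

Porosity at depth: n = 0.63·exp(−0.44×2) = 0.63×0.4148 = 0.2613
Bulk density: ρ_b = (1−n)ρ_g + n·ρ_f = 0.7387×2.76 + 0.2613×1
       = 2.039 + 0.261 = 2.300 g/cm³

2.30 g/cm³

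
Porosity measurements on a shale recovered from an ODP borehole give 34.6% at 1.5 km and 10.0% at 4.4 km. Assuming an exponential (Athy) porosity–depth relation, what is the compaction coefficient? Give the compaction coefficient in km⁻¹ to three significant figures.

Athy: n(d) = n₀ e^(−kd) ⇒ n₁/n₂ = e^{k(d₂−d₁)} ⇒ k = ln(n₁/n₂)/(d₂−d₁)
k = ln(0.346/0.1) / (4.4 − 1.5) = ln(3.46) / 2.9 = 1.2413 / 2.9 = 0.428 km⁻¹

0.428 km⁻¹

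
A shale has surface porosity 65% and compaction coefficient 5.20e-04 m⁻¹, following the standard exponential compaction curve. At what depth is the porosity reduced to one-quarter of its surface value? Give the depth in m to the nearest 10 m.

2670 m

Working in km (1 km = 1000 m; k in km⁻¹ = k in m⁻¹ × 1000):
n/n₀ = 1/4 ⇒ exp(−k·z) = 1/4 ⇒ z = ln(4) / k
z = 1.3863 / 0.52 = 2.666 km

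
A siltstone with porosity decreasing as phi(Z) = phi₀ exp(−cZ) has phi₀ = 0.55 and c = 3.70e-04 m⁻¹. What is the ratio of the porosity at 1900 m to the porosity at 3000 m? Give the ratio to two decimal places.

1.50

Working in km (1 km = 1000 m; c in km⁻¹ = c in m⁻¹ × 1000):
phi(Z₁)/phi(Z₂) = e^(−c·Z₁)/e^(−c·Z₂) = e^{c(Z₂−Z₁)}
= exp(0.37 × 1.1) = exp(0.407) = 1.5023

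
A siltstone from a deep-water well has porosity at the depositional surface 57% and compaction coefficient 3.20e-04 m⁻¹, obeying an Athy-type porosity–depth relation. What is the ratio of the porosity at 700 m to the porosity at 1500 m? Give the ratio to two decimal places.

1.29

Working in km (1 km = 1000 m; β in km⁻¹ = β in m⁻¹ × 1000):
phi(d₁)/phi(d₂) = e^(−β·d₁)/e^(−β·d₂) = e^{β(d₂−d₁)}
= exp(0.32 × 0.8) = exp(0.256) = 1.2918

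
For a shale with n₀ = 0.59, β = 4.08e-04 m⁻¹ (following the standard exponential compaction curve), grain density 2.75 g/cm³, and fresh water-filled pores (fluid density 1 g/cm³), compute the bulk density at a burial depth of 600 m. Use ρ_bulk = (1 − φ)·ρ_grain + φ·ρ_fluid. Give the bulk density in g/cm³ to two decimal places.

1.94 g/cm³

Working in km (1 km = 1000 m; β in km⁻¹ = β in m⁻¹ × 1000):
Porosity at depth: n = 0.59·exp(−0.408×0.6) = 0.59×0.7829 = 0.4619
Bulk density: ρ_b = (1−n)ρ_g + n·ρ_f = 0.5381×2.75 + 0.4619×1
       = 1.480 + 0.462 = 1.942 g/cm³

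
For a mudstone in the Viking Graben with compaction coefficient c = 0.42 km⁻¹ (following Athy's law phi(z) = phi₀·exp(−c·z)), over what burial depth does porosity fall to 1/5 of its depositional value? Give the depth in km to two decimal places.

phi/phi₀ = 1/5 ⇒ exp(−c·z) = 1/5 ⇒ z = ln(5) / c
z = 1.6094 / 0.42 = 3.832 km

3.83 km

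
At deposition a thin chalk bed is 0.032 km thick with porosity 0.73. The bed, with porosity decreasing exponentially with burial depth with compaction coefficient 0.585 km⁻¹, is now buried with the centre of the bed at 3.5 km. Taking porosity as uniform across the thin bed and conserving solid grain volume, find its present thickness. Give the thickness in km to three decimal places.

0.010 km

Porosity at 3.5 km: phi = 0.73·exp(−0.585×3.5) = 0.0942
Solid-volume conservation: h(1−phi) = h₀(1−phi₀) ⇒ h = h₀·(1−phi₀)/(1−phi)
h = 0.032 × (1 − 0.73)/(1 − 0.0942) = 0.032 × 0.2981 = 0.0095 km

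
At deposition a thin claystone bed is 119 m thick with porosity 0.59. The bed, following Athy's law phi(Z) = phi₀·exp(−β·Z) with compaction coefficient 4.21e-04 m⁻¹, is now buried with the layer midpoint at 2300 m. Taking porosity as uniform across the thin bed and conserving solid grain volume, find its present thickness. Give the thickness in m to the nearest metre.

Working in km (1 km = 1000 m; β in km⁻¹ = β in m⁻¹ × 1000):
Porosity at 2.3 km: phi = 0.59·exp(−0.421×2.3) = 0.2240
Solid-volume conservation: h(1−phi) = h₀(1−phi₀) ⇒ h = h₀·(1−phi₀)/(1−phi)
h = 0.119 × (1 − 0.59)/(1 − 0.2240) = 0.119 × 0.5284 = 0.0629 km

63 m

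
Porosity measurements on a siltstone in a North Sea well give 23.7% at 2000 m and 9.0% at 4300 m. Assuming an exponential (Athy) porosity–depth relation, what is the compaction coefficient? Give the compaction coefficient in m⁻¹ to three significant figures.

Working in km (1 km = 1000 m; k in km⁻¹ = k in m⁻¹ × 1000):
Athy: n(z) = n₀ e^(−kz) ⇒ n₁/n₂ = e^{k(z₂−z₁)} ⇒ k = ln(n₁/n₂)/(z₂−z₁)
k = ln(0.237/0.09) / (4.3 − 2) = ln(2.633) / 2.3 = 0.9683 / 2.3 = 0.421 km⁻¹

0.000421 m⁻¹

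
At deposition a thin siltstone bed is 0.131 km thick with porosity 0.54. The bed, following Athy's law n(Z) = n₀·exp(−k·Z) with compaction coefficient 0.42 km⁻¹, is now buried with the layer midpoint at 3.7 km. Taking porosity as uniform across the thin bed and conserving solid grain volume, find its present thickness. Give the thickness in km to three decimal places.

0.068 km

Porosity at 3.7 km: n = 0.54·exp(−0.42×3.7) = 0.1142
Solid-volume conservation: h(1−n) = h₀(1−n₀) ⇒ h = h₀·(1−n₀)/(1−n)
h = 0.131 × (1 − 0.54)/(1 − 0.1142) = 0.131 × 0.5193 = 0.0680 km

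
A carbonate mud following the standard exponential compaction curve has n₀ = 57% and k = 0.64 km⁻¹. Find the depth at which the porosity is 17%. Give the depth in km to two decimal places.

1.89 km

Invert Athy's law: z = ln(n₀/n) / k
z = ln(0.57/0.17) / 0.64 = ln(3.353) / 0.64 = 1.2098 / 0.64 = 1.890 km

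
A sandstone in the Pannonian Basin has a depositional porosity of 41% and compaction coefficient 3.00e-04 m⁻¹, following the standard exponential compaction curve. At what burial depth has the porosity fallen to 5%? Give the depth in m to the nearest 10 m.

7010 m

Working in km (1 km = 1000 m; k in km⁻¹ = k in m⁻¹ × 1000):
Invert Athy's law: z = ln(n₀/n) / k
z = ln(0.41/0.05) / 0.3 = ln(8.2) / 0.3 = 2.1041 / 0.3 = 7.014 km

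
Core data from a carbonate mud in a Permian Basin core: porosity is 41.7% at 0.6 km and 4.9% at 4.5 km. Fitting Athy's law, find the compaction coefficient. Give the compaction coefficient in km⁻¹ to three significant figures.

0.549 km⁻¹

Athy: phi(d) = phi₀ e^(−βd) ⇒ phi₁/phi₂ = e^{β(d₂−d₁)} ⇒ β = ln(phi₁/phi₂)/(d₂−d₁)
β = ln(0.417/0.049) / (4.5 − 0.6) = ln(8.51) / 3.9 = 2.1413 / 3.9 = 0.549 km⁻¹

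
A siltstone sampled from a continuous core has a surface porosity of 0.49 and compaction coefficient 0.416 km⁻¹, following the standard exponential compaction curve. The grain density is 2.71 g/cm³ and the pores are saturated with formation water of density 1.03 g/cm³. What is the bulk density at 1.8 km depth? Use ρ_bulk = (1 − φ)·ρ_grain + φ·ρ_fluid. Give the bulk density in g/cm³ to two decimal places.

Porosity at depth: φ = 0.49·exp(−0.416×1.8) = 0.49×0.4729 = 0.2317
Bulk density: ρ_b = (1−φ)ρ_g + φ·ρ_f = 0.7683×2.71 + 0.2317×1.03
       = 2.082 + 0.239 = 2.321 g/cm³

2.32 g/cm³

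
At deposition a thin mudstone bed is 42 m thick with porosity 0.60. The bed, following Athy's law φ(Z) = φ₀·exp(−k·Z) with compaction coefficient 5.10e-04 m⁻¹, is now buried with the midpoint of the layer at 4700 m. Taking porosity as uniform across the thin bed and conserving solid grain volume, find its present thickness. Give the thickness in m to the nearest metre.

Working in km (1 km = 1000 m; k in km⁻¹ = k in m⁻¹ × 1000):
Porosity at 4.7 km: φ = 0.6·exp(−0.51×4.7) = 0.0546
Solid-volume conservation: h(1−φ) = h₀(1−φ₀) ⇒ h = h₀·(1−φ₀)/(1−φ)
h = 0.042 × (1 − 0.6)/(1 − 0.0546) = 0.042 × 0.4231 = 0.0178 km

18 m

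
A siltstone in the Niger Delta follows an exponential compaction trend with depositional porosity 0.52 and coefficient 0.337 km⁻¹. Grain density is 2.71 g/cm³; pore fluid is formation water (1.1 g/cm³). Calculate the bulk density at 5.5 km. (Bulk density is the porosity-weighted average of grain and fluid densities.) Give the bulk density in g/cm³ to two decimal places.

Porosity at depth: n = 0.52·exp(−0.337×5.5) = 0.52×0.1567 = 0.0815
Bulk density: ρ_b = (1−n)ρ_g + n·ρ_f = 0.9185×2.71 + 0.0815×1.1
       = 2.489 + 0.090 = 2.579 g/cm³

2.58 g/cm³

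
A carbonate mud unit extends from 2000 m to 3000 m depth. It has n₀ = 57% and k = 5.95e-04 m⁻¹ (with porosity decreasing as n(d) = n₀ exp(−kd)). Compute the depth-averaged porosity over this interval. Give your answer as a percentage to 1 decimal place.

Working in km (1 km = 1000 m; k in km⁻¹ = k in m⁻¹ × 1000):
⟨n⟩ = (1/(d₂−d₁)) ∫ n₀ e^(−kd) dd = n₀·(e^(−k·d₁) − e^(−k·d₂)) / (k·(d₂−d₁))
e^(−0.595×2) = 0.3042; e^(−0.595×3) = 0.1678
⟨n⟩ = 0.57 × (0.3042 − 0.1678) / (0.595 × 1) = 0.57 × 0.2293 = 0.1307

13.1%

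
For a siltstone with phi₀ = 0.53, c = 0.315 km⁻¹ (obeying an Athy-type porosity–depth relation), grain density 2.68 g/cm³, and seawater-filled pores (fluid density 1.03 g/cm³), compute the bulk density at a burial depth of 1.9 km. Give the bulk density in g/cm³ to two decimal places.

2.20 g/cm³

Porosity at depth: phi = 0.53·exp(−0.315×1.9) = 0.53×0.5496 = 0.2913
Bulk density: ρ_b = (1−phi)ρ_g + phi·ρ_f = 0.7087×2.68 + 0.2913×1.03
       = 1.899 + 0.300 = 2.199 g/cm³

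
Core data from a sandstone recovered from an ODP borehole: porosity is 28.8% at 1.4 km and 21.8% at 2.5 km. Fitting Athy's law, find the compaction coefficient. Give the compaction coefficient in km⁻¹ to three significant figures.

Athy: n(Z) = n₀ e^(−kZ) ⇒ n₁/n₂ = e^{k(Z₂−Z₁)} ⇒ k = ln(n₁/n₂)/(Z₂−Z₁)
k = ln(0.288/0.218) / (2.5 − 1.4) = ln(1.321) / 1.1 = 0.2785 / 1.1 = 0.2532 km⁻¹

0.253 km⁻¹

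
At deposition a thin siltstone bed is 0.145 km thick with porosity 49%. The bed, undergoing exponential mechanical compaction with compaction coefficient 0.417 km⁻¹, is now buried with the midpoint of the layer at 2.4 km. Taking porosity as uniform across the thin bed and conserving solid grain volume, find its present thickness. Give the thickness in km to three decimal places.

0.090 km

Porosity at 2.4 km: phi = 0.49·exp(−0.417×2.4) = 0.1801
Solid-volume conservation: h(1−phi) = h₀(1−phi₀) ⇒ h = h₀·(1−phi₀)/(1−phi)
h = 0.145 × (1 − 0.49)/(1 − 0.1801) = 0.145 × 0.6220 = 0.0902 km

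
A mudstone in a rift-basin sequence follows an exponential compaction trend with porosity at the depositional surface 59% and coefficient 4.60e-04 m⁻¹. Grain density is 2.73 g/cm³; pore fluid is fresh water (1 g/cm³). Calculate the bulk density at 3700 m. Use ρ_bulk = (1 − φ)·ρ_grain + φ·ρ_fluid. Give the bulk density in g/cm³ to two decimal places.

Working in km (1 km = 1000 m; c in km⁻¹ = c in m⁻¹ × 1000):
Porosity at depth: φ = 0.59·exp(−0.46×3.7) = 0.59×0.1823 = 0.1076
Bulk density: ρ_b = (1−φ)ρ_g + φ·ρ_f = 0.8924×2.73 + 0.1076×1
       = 2.436 + 0.108 = 2.544 g/cm³

2.54 g/cm³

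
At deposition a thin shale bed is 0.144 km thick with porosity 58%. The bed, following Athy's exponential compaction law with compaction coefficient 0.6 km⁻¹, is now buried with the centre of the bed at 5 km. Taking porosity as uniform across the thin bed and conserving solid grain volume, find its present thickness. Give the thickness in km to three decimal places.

0.062 km

Porosity at 5 km: n = 0.58·exp(−0.6×5) = 0.0289
Solid-volume conservation: h(1−n) = h₀(1−n₀) ⇒ h = h₀·(1−n₀)/(1−n)
h = 0.144 × (1 − 0.58)/(1 − 0.0289) = 0.144 × 0.4325 = 0.0623 km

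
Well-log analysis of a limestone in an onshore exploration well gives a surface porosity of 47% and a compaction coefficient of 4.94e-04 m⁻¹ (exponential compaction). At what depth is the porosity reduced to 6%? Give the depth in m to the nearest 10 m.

Working in km (1 km = 1000 m; k in km⁻¹ = k in m⁻¹ × 1000):
Invert Athy's law: d = ln(phi₀/phi) / k
d = ln(0.47/0.06) / 0.494 = ln(7.833) / 0.494 = 2.0584 / 0.494 = 4.167 km

4170 m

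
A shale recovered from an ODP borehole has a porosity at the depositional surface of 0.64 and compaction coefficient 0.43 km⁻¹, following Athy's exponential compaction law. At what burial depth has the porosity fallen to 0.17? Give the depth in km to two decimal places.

Invert Athy's law: Z = ln(n₀/n) / β
Z = ln(0.64/0.17) / 0.43 = ln(3.765) / 0.43 = 1.3257 / 0.43 = 3.083 km

3.08 km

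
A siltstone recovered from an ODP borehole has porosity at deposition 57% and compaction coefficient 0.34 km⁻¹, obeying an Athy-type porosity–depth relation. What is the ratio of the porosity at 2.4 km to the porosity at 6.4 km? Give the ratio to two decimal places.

3.90

n(d₁)/n(d₂) = e^(−β·d₁)/e^(−β·d₂) = e^{β(d₂−d₁)}
= exp(0.34 × 4) = exp(1.36) = 3.8962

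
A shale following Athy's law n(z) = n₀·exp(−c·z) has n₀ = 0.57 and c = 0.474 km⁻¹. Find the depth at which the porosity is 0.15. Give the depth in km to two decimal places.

Invert Athy's law: z = ln(n₀/n) / c
z = ln(0.57/0.15) / 0.474 = ln(3.8) / 0.474 = 1.3350 / 0.474 = 2.816 km

2.82 km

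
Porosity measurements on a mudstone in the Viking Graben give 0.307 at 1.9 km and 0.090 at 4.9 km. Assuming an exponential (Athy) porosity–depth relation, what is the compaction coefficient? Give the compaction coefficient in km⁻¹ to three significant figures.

0.409 km⁻¹

Athy: phi(d) = phi₀ e^(−kd) ⇒ phi₁/phi₂ = e^{k(d₂−d₁)} ⇒ k = ln(phi₁/phi₂)/(d₂−d₁)
k = ln(0.307/0.09) / (4.9 − 1.9) = ln(3.411) / 3 = 1.2270 / 3 = 0.409 km⁻¹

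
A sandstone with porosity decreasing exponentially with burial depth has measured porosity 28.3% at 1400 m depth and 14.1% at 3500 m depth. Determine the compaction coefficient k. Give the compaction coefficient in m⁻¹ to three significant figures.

Working in km (1 km = 1000 m; k in km⁻¹ = k in m⁻¹ × 1000):
Athy: phi(Z) = phi₀ e^(−kZ) ⇒ phi₁/phi₂ = e^{k(Z₂−Z₁)} ⇒ k = ln(phi₁/phi₂)/(Z₂−Z₁)
k = ln(0.283/0.141) / (3.5 − 1.4) = ln(2.007) / 2.1 = 0.6967 / 2.1 = 0.3318 km⁻¹

0.000332 m⁻¹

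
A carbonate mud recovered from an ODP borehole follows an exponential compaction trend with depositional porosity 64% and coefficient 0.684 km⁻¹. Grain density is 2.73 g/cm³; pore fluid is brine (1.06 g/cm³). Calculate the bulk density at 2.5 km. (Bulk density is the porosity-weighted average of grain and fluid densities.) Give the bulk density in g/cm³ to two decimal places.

Porosity at depth: n = 0.64·exp(−0.684×2.5) = 0.64×0.1809 = 0.1158
Bulk density: ρ_b = (1−n)ρ_g + n·ρ_f = 0.8842×2.73 + 0.1158×1.06
       = 2.414 + 0.123 = 2.537 g/cm³

2.54 g/cm³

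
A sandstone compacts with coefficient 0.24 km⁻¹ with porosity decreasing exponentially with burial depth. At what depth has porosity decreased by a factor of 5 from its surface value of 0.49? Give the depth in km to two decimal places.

φ/φ₀ = 1/5 ⇒ exp(−β·Z) = 1/5 ⇒ Z = ln(5) / β
Z = 1.6094 / 0.24 = 6.706 km

6.71 km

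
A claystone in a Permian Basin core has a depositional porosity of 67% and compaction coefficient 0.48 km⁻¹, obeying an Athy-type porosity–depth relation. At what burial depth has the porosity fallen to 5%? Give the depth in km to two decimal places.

Invert Athy's law: Z = ln(phi₀/phi) / β
Z = ln(0.67/0.05) / 0.48 = ln(13.4) / 0.48 = 2.5953 / 0.48 = 5.407 km

5.41 km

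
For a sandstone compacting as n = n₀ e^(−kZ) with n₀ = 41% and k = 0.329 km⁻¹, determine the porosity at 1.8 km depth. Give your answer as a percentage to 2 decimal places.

22.68%

n = n₀·exp(−k·Z) = 0.41 × exp(−0.329 × 1.8) = 0.41 × exp(−0.5922)
  = 0.41 × 0.5531 = 0.2268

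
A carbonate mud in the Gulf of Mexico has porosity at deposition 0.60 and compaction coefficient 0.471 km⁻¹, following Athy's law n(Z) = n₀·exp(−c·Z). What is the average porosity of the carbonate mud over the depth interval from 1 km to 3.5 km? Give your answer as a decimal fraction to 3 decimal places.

0.220

⟨n⟩ = (1/(Z₂−Z₁)) ∫ n₀ e^(−cZ) dZ = n₀·(e^(−c·Z₁) − e^(−c·Z₂)) / (c·(Z₂−Z₁))
e^(−0.471×1) = 0.6244; e^(−0.471×3.5) = 0.1923
⟨n⟩ = 0.6 × (0.6244 − 0.1923) / (0.471 × 2.5) = 0.6 × 0.3669 = 0.2201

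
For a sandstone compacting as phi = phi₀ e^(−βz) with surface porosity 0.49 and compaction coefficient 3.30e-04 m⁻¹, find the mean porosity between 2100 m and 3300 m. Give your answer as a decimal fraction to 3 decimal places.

Working in km (1 km = 1000 m; β in km⁻¹ = β in m⁻¹ × 1000):
⟨phi⟩ = (1/(z₂−z₁)) ∫ phi₀ e^(−βz) dz = phi₀·(e^(−β·z₁) − e^(−β·z₂)) / (β·(z₂−z₁))
e^(−0.33×2.1) = 0.5001; e^(−0.33×3.3) = 0.3366
⟨phi⟩ = 0.49 × (0.5001 − 0.3366) / (0.33 × 1.2) = 0.49 × 0.4129 = 0.2023

0.202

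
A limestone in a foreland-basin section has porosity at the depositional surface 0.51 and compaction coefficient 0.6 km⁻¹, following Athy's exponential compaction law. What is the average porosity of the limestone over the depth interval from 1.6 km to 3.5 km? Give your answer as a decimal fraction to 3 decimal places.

⟨φ⟩ = (1/(Z₂−Z₁)) ∫ φ₀ e^(−cZ) dZ = φ₀·(e^(−c·Z₁) − e^(−c·Z₂)) / (c·(Z₂−Z₁))
e^(−0.6×1.6) = 0.3829; e^(−0.6×3.5) = 0.1225
⟨φ⟩ = 0.51 × (0.3829 − 0.1225) / (0.6 × 1.9) = 0.51 × 0.2285 = 0.1165

0.117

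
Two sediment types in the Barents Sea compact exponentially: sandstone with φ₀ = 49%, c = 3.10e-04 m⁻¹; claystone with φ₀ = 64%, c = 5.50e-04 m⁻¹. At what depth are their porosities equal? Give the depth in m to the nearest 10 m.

Working in km (1 km = 1000 m; c in km⁻¹ = c in m⁻¹ × 1000):
Set φ₀ₐ e^(−cₐd) = φ₀ᵦ e^(−cᵦd) ⇒ ln(φ₀ₐ/φ₀ᵦ) = (cₐ − cᵦ)·d
d = ln(0.49/0.64) / (0.31 − 0.55) = -0.2671 / -0.24 = 1.113 km

1110 m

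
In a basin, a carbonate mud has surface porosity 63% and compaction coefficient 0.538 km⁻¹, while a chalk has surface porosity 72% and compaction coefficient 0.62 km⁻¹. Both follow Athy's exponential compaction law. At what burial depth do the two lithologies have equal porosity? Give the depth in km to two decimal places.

Set phi₀ₐ e^(−cₐZ) = phi₀ᵦ e^(−cᵦZ) ⇒ ln(phi₀ₐ/phi₀ᵦ) = (cₐ − cᵦ)·Z
Z = ln(0.63/0.72) / (0.538 − 0.62) = -0.1335 / -0.082 = 1.628 km

1.63 km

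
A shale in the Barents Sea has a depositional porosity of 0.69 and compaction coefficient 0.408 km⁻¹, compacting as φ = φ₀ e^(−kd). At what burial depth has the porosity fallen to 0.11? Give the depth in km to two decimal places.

Invert Athy's law: d = ln(φ₀/φ) / k
d = ln(0.69/0.11) / 0.408 = ln(6.273) / 0.408 = 1.8362 / 0.408 = 4.501 km

4.50 km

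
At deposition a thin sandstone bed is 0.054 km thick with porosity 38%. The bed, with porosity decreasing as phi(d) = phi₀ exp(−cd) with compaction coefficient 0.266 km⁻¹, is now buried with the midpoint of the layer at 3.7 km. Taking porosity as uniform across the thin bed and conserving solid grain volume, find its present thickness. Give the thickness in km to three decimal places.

0.039 km

Porosity at 3.7 km: phi = 0.38·exp(−0.266×3.7) = 0.1420
Solid-volume conservation: h(1−phi) = h₀(1−phi₀) ⇒ h = h₀·(1−phi₀)/(1−phi)
h = 0.054 × (1 − 0.38)/(1 − 0.1420) = 0.054 × 0.7226 = 0.0390 km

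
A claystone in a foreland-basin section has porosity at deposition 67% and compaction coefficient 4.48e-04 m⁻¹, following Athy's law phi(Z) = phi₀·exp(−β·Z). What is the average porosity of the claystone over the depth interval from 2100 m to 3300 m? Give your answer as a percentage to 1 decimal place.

Working in km (1 km = 1000 m; β in km⁻¹ = β in m⁻¹ × 1000):
⟨phi⟩ = (1/(Z₂−Z₁)) ∫ phi₀ e^(−βZ) dZ = phi₀·(e^(−β·Z₁) − e^(−β·Z₂)) / (β·(Z₂−Z₁))
e^(−0.448×2.1) = 0.3903; e^(−0.448×3.3) = 0.2280
⟨phi⟩ = 0.67 × (0.3903 − 0.2280) / (0.448 × 1.2) = 0.67 × 0.3019 = 0.2023

20.2%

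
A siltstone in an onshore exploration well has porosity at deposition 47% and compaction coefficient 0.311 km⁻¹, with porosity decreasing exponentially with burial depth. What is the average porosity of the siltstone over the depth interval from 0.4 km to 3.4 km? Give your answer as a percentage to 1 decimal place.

⟨n⟩ = (1/(d₂−d₁)) ∫ n₀ e^(−cd) dd = n₀·(e^(−c·d₁) − e^(−c·d₂)) / (c·(d₂−d₁))
e^(−0.311×0.4) = 0.8830; e^(−0.311×3.4) = 0.3474
⟨n⟩ = 0.47 × (0.8830 − 0.3474) / (0.311 × 3) = 0.47 × 0.5741 = 0.2698

27.0%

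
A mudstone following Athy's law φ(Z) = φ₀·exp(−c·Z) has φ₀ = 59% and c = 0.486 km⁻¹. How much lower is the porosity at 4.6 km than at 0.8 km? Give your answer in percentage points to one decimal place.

33.7 percentage points

φ(0.8) = 0.59·e^(−0.486×0.8) = 0.3999
φ(4.6) = 0.59·e^(−0.486×4.6) = 0.0631
Δφ = 0.3999 − 0.0631 = 0.3369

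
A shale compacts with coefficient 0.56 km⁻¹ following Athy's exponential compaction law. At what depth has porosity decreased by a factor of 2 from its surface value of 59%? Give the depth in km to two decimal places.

φ/φ₀ = 1/2 ⇒ exp(−k·z) = 1/2 ⇒ z = ln(2) / k
z = 0.6931 / 0.56 = 1.238 km

1.24 km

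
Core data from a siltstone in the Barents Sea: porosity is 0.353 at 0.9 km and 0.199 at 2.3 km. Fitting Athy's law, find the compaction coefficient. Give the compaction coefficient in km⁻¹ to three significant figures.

0.409 km⁻¹

Athy: phi(z) = phi₀ e^(−cz) ⇒ phi₁/phi₂ = e^{c(z₂−z₁)} ⇒ c = ln(phi₁/phi₂)/(z₂−z₁)
c = ln(0.353/0.199) / (2.3 − 0.9) = ln(1.774) / 1.4 = 0.5732 / 1.4 = 0.4094 km⁻¹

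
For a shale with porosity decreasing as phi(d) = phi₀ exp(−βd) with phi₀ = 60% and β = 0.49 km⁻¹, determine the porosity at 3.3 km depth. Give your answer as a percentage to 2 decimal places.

11.91%

phi = phi₀·exp(−β·d) = 0.6 × exp(−0.49 × 3.3) = 0.6 × exp(−1.617)
  = 0.6 × 0.1985 = 0.1191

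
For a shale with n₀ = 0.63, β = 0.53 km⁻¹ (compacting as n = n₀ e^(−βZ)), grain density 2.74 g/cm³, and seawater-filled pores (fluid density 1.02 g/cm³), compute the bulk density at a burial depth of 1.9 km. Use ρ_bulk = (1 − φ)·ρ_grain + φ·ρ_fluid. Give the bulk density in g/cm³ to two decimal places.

Porosity at depth: n = 0.63·exp(−0.53×1.9) = 0.63×0.3653 = 0.2301
Bulk density: ρ_b = (1−n)ρ_g + n·ρ_f = 0.7699×2.74 + 0.2301×1.02
       = 2.109 + 0.235 = 2.344 g/cm³

2.34 g/cm³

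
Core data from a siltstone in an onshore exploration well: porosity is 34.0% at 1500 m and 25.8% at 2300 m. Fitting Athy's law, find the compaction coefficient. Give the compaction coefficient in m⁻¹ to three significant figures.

0.000345 m⁻¹

Working in km (1 km = 1000 m; c in km⁻¹ = c in m⁻¹ × 1000):
Athy: φ(z) = φ₀ e^(−cz) ⇒ φ₁/φ₂ = e^{c(z₂−z₁)} ⇒ c = ln(φ₁/φ₂)/(z₂−z₁)
c = ln(0.34/0.258) / (2.3 − 1.5) = ln(1.318) / 0.8 = 0.2760 / 0.8 = 0.345 km⁻¹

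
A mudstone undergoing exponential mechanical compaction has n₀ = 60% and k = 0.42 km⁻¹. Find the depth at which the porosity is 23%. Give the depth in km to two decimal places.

2.28 km

Invert Athy's law: d = ln(n₀/n) / k
d = ln(0.6/0.23) / 0.42 = ln(2.609) / 0.42 = 0.9589 / 0.42 = 2.283 km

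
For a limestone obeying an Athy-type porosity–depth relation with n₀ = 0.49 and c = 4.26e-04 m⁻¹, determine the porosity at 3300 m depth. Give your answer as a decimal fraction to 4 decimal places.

0.1201

Working in km (1 km = 1000 m; c in km⁻¹ = c in m⁻¹ × 1000):
n = n₀·exp(−c·z) = 0.49 × exp(−0.426 × 3.3) = 0.49 × exp(−1.406)
  = 0.49 × 0.2452 = 0.1201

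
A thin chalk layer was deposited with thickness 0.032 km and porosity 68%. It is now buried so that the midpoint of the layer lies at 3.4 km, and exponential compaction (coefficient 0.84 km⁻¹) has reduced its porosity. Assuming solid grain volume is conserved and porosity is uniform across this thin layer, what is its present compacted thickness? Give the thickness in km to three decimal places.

0.011 km

Porosity at 3.4 km: phi = 0.68·exp(−0.84×3.4) = 0.0391
Solid-volume conservation: h(1−phi) = h₀(1−phi₀) ⇒ h = h₀·(1−phi₀)/(1−phi)
h = 0.032 × (1 − 0.68)/(1 − 0.0391) = 0.032 × 0.3330 = 0.0107 km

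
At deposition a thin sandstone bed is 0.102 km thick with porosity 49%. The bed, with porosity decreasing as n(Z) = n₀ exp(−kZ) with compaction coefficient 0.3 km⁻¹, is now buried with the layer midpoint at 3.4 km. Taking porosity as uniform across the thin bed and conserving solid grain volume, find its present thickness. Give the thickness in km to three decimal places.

0.063 km

Porosity at 3.4 km: n = 0.49·exp(−0.3×3.4) = 0.1767
Solid-volume conservation: h(1−n) = h₀(1−n₀) ⇒ h = h₀·(1−n₀)/(1−n)
h = 0.102 × (1 − 0.49)/(1 − 0.1767) = 0.102 × 0.6195 = 0.0632 km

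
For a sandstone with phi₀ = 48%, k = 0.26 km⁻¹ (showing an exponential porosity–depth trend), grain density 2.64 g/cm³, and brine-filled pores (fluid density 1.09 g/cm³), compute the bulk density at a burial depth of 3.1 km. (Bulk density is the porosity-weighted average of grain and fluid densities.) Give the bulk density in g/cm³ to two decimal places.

Porosity at depth: phi = 0.48·exp(−0.26×3.1) = 0.48×0.4466 = 0.2144
Bulk density: ρ_b = (1−phi)ρ_g + phi·ρ_f = 0.7856×2.64 + 0.2144×1.09
       = 2.074 + 0.234 = 2.308 g/cm³

2.31 g/cm³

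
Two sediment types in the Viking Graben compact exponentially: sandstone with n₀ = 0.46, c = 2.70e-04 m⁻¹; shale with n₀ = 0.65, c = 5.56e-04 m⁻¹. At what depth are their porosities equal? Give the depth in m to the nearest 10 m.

1210 m

Working in km (1 km = 1000 m; c in km⁻¹ = c in m⁻¹ × 1000):
Set n₀ₐ e^(−cₐZ) = n₀ᵦ e^(−cᵦZ) ⇒ ln(n₀ₐ/n₀ᵦ) = (cₐ − cᵦ)·Z
Z = ln(0.46/0.65) / (0.27 − 0.556) = -0.3457 / -0.286 = 1.209 km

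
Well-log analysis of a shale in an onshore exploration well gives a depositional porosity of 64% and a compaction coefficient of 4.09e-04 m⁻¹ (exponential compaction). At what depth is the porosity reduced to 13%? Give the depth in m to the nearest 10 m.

3900 m

Working in km (1 km = 1000 m; k in km⁻¹ = k in m⁻¹ × 1000):
Invert Athy's law: d = ln(n₀/n) / k
d = ln(0.64/0.13) / 0.409 = ln(4.923) / 0.409 = 1.5939 / 0.409 = 3.897 km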